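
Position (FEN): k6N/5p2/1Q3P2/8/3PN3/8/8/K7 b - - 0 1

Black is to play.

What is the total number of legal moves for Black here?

0

Black to move; king on a8.
In check: no.
Legal moves: none.
Count: 0.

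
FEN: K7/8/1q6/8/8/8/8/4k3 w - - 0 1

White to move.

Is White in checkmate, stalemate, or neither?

stalemate

White to move; white king on a8.
In check: no.
King squares — a7: attacked by Qb6; b7: attacked by Qb6; b8: attacked by Qb6.
Legal moves for White: none.
Not in check and no legal moves → stalemate.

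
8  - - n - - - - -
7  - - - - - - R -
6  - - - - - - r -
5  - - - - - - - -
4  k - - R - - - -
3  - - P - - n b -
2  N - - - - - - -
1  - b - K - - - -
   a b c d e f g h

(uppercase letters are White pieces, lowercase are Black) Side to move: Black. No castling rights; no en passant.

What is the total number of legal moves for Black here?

5

Black to move; king on a4.
In check: yes, from the white rook on d4.
Legal moves: Kb5, Ka5, Kb3, Ka3, Nxd4.
Count: 5.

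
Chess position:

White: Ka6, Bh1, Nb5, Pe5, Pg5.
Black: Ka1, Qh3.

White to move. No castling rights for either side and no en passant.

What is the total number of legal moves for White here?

White to move; king on a6.
In check: no.
Legal moves: Kb7, Ka7, Kb6, Ka5, Nc7, Na7, Nd6, Nd4, Nc3, Na3, Ba8, Bb7, Bc6, Bd5, Be4, Bf3, Bg2, g6, e6.
Count: 19.

19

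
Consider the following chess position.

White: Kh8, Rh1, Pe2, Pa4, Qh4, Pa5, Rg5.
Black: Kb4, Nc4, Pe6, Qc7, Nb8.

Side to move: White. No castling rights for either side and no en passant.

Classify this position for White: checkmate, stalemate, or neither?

White to move; white king on h8.
In check: no.
Legal moves for White include: Kg8, Rg8, Rg7, Rg6, Rh5, Rf5, Re5, Rd5, Rc5, Rb5+, Rg4, Rg3, Rg2, Rgg1, Qh7, Qh6, Qh5, Qg4, ... (list truncated; more exist).
White has legal moves and is not in check → neither.

neither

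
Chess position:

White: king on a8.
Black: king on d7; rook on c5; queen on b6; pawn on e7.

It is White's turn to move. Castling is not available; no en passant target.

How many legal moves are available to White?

White to move; king on a8.
In check: no.
Legal moves: none.
Count: 0.

0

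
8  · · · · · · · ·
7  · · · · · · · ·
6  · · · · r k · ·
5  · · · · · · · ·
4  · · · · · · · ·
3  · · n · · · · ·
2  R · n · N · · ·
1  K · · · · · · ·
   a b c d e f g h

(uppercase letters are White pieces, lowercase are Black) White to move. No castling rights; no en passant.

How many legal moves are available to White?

2

White to move; king on a1.
In check: yes, from the black knight on c2.
Legal moves: Kb2, Rxc2.
Count: 2.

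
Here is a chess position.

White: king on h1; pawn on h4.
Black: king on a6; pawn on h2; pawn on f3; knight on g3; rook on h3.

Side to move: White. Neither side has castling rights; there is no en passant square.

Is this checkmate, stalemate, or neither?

White to move; white king on h1.
In check: yes, from the black knight on g3.
King squares — g1: attacked by Ph2; g2: attacked by Pf3; h2: attacked by Rh3.
Legal moves for White: none.
In check with no legal moves → checkmate.

checkmate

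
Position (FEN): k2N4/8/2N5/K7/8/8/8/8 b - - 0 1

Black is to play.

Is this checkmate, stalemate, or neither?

Black to move; black king on a8.
In check: no.
King squares — a7: attacked by Nc6; b7: attacked by Nd8; b8: attacked by Nc6.
Legal moves for Black: none.
Not in check and no legal moves → stalemate.

stalemate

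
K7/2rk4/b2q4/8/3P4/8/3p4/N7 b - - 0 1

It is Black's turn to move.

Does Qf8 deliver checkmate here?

yes

After Qf8: white king on a8; in check: yes, from the black queen on f8.
King squares — a7: attacked by Rc7; b7: attacked by Ba6; b8: attacked by Qf8.
White has no legal moves → checkmate.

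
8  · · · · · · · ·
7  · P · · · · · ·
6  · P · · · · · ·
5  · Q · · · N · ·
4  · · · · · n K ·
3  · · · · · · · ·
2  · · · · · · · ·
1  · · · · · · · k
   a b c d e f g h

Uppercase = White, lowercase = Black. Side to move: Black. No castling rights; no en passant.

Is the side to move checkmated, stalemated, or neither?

Black to move; black king on h1.
In check: no.
Legal moves for Black: Ng6, Ne6, Nh5, Nd5, Nh3, Nd3, Ng2, Ne2, Kh2, Kg2, Kg1.
Black has 11 legal moves and is not in check → neither.

neither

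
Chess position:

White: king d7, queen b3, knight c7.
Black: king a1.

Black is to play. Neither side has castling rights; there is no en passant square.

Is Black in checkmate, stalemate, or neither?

Black to move; black king on a1.
In check: no.
King squares — b1: attacked by Qb3; a2: attacked by Qb3; b2: attacked by Qb3.
Legal moves for Black: none.
Not in check and no legal moves → stalemate.

stalemate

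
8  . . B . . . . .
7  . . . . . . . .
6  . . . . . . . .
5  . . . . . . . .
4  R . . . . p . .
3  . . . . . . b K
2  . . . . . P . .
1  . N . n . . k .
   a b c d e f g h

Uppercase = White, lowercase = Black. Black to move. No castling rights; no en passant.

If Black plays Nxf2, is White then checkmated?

After Nxf2: white king on h3; in check: yes, from the black knight on f2.
King squares — g2: attacked by Kg1; h2: attacked by Kg1; g3: attacked by Pf4; g4: attacked by Nf2; h4: attacked by Bg3.
White has no legal moves → checkmate.

yes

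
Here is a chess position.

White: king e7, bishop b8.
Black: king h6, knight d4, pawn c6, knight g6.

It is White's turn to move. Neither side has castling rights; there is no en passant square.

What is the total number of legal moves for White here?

White to move; king on e7.
In check: yes, from the black knight on g6.
Legal moves: Ke8, Kd8, Kf7, Kd7, Kf6, Kd6.
Count: 6.

6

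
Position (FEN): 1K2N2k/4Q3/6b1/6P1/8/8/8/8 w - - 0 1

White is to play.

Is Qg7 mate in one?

After Qg7: black king on h8; in check: yes, from the white queen on g7.
King squares — g7: attacked by Ne8; h7: attacked by Qg7; g8: attacked by Qg7.
Black has no legal moves → checkmate.

yes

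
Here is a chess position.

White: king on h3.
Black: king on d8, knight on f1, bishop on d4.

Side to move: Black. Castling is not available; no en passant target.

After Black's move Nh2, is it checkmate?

After Nh2: white king on h3; in check: no.
White is not in check, so this cannot be checkmate.

no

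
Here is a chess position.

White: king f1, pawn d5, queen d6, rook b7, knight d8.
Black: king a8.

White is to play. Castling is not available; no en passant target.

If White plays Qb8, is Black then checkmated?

yes

After Qb8: black king on a8; in check: yes, from the white queen on b8.
King squares — a7: attacked by Rb7; b7: attacked by Qb8; b8: attacked by Rb7.
Black has no legal moves → checkmate.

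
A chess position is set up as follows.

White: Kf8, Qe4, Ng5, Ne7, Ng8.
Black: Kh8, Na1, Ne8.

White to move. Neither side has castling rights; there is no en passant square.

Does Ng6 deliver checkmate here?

After Ng6: black king on h8; in check: yes, from the white knight on g6.
King squares — g7: attacked by Kf8; h7: attacked by Ng5; g8: attacked by Kf8.
Black has no legal moves → checkmate.

yes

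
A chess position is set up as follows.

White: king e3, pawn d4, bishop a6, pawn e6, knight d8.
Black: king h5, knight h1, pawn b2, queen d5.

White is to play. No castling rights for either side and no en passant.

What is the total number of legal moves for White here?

15

White to move; king on e3.
In check: no.
Legal moves: Nf7, Nb7, Nc6, Bc8, Bb7, Bb5, Bc4, Bd3, Be2+, Bf1, Kf4, Kd3, Ke2, Kd2, e7.
Count: 15.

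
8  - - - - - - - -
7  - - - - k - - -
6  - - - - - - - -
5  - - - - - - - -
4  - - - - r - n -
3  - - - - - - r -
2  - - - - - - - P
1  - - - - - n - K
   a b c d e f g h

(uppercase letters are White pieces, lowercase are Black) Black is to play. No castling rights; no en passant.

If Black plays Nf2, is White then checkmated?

yes

After Nf2: white king on h1; in check: yes, from the black knight on f2.
King squares — g1: attacked by Rg3; g2: attacked by Rg3; h2: own pawn.
White has no legal moves → checkmate.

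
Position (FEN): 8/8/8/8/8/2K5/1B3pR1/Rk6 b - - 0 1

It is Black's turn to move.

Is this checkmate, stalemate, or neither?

Black to move; black king on b1.
In check: yes, from the white rook on a1.
King squares — a1: attacked by Bb2; c1: attacked by Ra1; a2: attacked by Ra1; b2: attacked by Kc3; c2: attacked by Kc3.
Legal moves for Black: none.
In check with no legal moves → checkmate.

checkmate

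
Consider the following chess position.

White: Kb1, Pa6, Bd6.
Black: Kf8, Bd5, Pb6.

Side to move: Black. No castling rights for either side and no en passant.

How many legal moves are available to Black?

4

Black to move; king on f8.
In check: yes, from the white bishop on d6.
Legal moves: Kg8, Ke8, Kg7, Kf7.
Count: 4.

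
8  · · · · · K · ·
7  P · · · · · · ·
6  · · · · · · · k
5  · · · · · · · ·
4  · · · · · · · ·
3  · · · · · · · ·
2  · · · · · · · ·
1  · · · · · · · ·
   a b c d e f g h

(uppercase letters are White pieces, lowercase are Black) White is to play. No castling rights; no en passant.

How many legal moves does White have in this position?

8

White to move; king on f8.
In check: no.
Legal moves: Kg8, Ke8, Kf7, Ke7, a8=Q, a8=R, a8=B, a8=N.
Count: 8.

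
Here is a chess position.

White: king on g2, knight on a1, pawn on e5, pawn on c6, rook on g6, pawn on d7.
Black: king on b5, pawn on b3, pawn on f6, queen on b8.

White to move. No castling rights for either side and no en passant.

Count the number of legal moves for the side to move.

White to move; king on g2.
In check: no.
Legal moves: Rg8, Rg7, Rh6, Rxf6, Rg5, Rg4, Rg3, Kh3, Kg3, Kf3, Kh2, Kf2, Kh1, Kg1, Kf1, Nxb3, Nc2, exf6, d8=Q, d8=R, d8=B, d8=N, c7, e6.
Count: 24.

24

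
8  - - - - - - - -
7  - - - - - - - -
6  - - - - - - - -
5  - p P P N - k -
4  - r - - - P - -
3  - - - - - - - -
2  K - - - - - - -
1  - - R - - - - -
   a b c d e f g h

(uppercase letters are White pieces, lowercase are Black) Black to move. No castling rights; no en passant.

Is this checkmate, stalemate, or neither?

neither

Black to move; black king on g5.
In check: yes, from the white pawn on f4.
Legal moves for Black: Kh6, Kf6, Kh5, Kf5, Kh4, Kxf4, Rxf4.
Black is in check but has 7 legal moves → neither.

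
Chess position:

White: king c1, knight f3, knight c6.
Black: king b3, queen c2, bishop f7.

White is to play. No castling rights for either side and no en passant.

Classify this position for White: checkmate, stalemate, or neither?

checkmate

White to move; white king on c1.
In check: yes, from the black queen on c2.
King squares — b1: attacked by Qc2; d1: attacked by Qc2; b2: attacked by Qc2; c2: attacked by Kb3; d2: attacked by Qc2.
Legal moves for White: none.
In check with no legal moves → checkmate.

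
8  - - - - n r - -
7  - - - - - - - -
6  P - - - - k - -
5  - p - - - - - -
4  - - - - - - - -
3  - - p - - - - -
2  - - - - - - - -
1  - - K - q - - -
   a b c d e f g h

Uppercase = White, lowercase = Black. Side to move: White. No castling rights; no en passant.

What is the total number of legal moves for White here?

White to move; king on c1.
In check: yes, from the black queen on e1.
Legal moves: Kc2.
Count: 1.

1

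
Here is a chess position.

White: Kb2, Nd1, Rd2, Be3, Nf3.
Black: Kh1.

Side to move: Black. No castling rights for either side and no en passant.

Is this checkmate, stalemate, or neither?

stalemate

Black to move; black king on h1.
In check: no.
King squares — g1: attacked by Be3; g2: attacked by Rd2; h2: attacked by Rd2.
Legal moves for Black: none.
Not in check and no legal moves → stalemate.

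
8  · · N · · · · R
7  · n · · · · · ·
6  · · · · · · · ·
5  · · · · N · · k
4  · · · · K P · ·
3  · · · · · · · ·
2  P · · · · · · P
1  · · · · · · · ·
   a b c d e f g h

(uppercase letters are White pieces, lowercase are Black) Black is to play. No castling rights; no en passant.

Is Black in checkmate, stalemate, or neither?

Black to move; black king on h5.
In check: yes, from the white rook on h8.
King squares — g4: attacked by Ne5; h4: attacked by Rh8; g5: attacked by Pf4; g6: attacked by Ne5; h6: attacked by Rh8.
Legal moves for Black: none.
In check with no legal moves → checkmate.

checkmate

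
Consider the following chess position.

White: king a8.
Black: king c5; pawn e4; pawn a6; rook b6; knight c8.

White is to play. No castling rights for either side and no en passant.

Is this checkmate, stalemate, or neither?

White to move; white king on a8.
In check: no.
King squares — a7: attacked by Nc8; b7: attacked by Rb6; b8: attacked by Rb6.
Legal moves for White: none.
Not in check and no legal moves → stalemate.

stalemate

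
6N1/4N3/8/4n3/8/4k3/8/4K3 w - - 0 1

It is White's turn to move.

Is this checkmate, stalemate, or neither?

neither

White to move; white king on e1.
In check: no.
Legal moves for White: Nh6, Nf6, Nc8, Ng6, Nc6, Nf5+, Nd5+, Kf1, Kd1.
White has 9 legal moves and is not in check → neither.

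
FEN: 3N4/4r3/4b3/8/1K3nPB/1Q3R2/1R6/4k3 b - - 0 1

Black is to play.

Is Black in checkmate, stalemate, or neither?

Black to move; black king on e1.
In check: yes, from the white bishop on h4.
King squares — d1: attacked by Qb3; f1: attacked by Rf3; d2: attacked by Rb2; e2: attacked by Rb2; f2: attacked by Rb2.
Legal moves for Black: none.
In check with no legal moves → checkmate.

checkmate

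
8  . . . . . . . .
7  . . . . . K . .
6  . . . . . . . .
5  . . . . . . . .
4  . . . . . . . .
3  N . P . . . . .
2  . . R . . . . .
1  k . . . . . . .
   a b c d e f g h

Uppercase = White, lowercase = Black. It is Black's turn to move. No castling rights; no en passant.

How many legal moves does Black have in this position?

0

Black to move; king on a1.
In check: no.
Legal moves: none.
Count: 0.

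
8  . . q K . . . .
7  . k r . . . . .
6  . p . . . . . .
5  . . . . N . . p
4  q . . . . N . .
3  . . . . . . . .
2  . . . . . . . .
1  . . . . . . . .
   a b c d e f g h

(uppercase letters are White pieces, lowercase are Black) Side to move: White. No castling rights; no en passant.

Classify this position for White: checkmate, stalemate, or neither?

White to move; white king on d8.
In check: yes, from the black queen on c8.
King squares — c7: attacked by Kb7; d7: attacked by Qa4; e7: attacked by Rc7; c8: attacked by Kb7; e8: attacked by Qa4.
Legal moves for White: none.
In check with no legal moves → checkmate.

checkmate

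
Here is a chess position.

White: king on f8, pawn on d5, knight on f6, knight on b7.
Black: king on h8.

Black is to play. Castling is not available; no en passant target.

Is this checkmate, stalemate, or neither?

Black to move; black king on h8.
In check: no.
King squares — g7: attacked by Kf8; h7: attacked by Nf6; g8: attacked by Nf6.
Legal moves for Black: none.
Not in check and no legal moves → stalemate.

stalemate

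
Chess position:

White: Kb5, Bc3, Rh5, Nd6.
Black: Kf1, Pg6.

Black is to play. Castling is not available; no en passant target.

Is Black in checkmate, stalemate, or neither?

neither

Black to move; black king on f1.
In check: no.
Legal moves for Black: Kg2, Kf2, Ke2, Kg1, gxh5, g5.
Black has 6 legal moves and is not in check → neither.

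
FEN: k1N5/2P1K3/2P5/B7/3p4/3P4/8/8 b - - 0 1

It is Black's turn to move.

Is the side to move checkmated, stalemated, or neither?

Black to move; black king on a8.
In check: no.
King squares — a7: attacked by Nc8; b7: attacked by Pc6; b8: attacked by Pc7.
Legal moves for Black: none.
Not in check and no legal moves → stalemate.

stalemate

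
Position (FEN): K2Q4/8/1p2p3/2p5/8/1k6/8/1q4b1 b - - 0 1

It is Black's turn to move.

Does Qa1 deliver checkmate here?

no

After Qa1: white king on a8; in check: yes, from the black queen on a1.
White has 2 legal replies: Kb8, Kb7.
In check but a legal move exists → not checkmate.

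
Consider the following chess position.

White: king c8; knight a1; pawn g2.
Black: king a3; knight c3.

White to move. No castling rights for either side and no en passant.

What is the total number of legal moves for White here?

9

White to move; king on c8.
In check: no.
Legal moves: Kd8, Kb8, Kd7, Kc7, Kb7, Nb3, Nc2+, g3, g4.
Count: 9.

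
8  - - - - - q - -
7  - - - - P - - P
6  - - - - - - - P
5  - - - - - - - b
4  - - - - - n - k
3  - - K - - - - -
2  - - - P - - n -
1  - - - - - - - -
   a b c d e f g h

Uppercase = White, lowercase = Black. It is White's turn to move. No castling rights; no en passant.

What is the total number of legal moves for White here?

20

White to move; king on c3.
In check: no.
Legal moves: Kd4, Kc4, Kb4, Kb3, Kc2, Kb2, exf8=Q, exf8=R, exf8=B, exf8=N, h8=Q, h8=R, h8=B, h8=N, e8=Q, e8=R, e8=B, e8=N, d3, d4.
Count: 20.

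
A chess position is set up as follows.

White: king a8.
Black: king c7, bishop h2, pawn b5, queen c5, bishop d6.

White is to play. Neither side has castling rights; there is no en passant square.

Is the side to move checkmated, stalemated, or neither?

stalemate

White to move; white king on a8.
In check: no.
King squares — a7: attacked by Qc5; b7: attacked by Kc7; b8: attacked by Kc7.
Legal moves for White: none.
Not in check and no legal moves → stalemate.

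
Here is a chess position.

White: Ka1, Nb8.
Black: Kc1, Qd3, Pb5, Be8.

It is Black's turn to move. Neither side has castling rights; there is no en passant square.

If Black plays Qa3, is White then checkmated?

yes

After Qa3: white king on a1; in check: yes, from the black queen on a3.
King squares — b1: attacked by Kc1; a2: attacked by Qa3; b2: attacked by Kc1.
White has no legal moves → checkmate.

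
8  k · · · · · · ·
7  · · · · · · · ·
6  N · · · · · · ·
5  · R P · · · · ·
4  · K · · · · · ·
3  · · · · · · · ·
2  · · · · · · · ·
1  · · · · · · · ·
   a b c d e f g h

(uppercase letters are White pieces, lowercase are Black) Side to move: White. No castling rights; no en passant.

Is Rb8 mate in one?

no

After Rb8: black king on a8; in check: yes, from the white rook on b8.
Black has 1 legal reply: Ka7.
In check but a legal move exists → not checkmate.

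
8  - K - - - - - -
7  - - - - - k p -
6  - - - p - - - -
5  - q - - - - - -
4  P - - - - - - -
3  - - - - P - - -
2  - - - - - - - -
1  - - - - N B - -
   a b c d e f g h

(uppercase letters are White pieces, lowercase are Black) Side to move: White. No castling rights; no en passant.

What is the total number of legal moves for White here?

6

White to move; king on b8.
In check: yes, from the black queen on b5.
Legal moves: Kc8, Ka8, Kc7, Ka7, Bxb5, axb5.
Count: 6.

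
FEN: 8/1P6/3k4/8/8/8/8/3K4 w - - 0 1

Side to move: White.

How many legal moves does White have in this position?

9

White to move; king on d1.
In check: no.
Legal moves: Ke2, Kd2, Kc2, Ke1, Kc1, b8=Q+, b8=R, b8=B+, b8=N.
Count: 9.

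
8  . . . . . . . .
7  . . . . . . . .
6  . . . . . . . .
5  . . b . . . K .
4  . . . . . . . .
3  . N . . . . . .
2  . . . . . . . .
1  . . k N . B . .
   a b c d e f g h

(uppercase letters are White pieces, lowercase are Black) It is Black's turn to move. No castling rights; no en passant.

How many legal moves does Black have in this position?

Black to move; king on c1.
In check: yes, from the white knight on b3.
Legal moves: Kc2, Kxd1, Kb1.
Count: 3.

3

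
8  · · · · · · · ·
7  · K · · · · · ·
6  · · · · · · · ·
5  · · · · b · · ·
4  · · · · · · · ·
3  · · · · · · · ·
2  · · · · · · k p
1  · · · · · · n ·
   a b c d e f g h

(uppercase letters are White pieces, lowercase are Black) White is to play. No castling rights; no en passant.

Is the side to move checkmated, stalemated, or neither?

White to move; white king on b7.
In check: no.
Legal moves for White: Kc8, Ka8, Ka7, Kc6, Kb6, Ka6.
White has 6 legal moves and is not in check → neither.

neither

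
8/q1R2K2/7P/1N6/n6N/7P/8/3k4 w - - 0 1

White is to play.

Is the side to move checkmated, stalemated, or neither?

neither

White to move; white king on f7.
In check: no.
Legal moves for White include: Kg8, Kf8, Ke8, Kg7, Ke7, Kg6, Kf6, Ke6, Re7, Rd7+, Rb7, Rxa7, Nxa7, Nd6, Nd4, Nc3+, Na3, Ng6, ... (list truncated; more exist).
White has legal moves and is not in check → neither.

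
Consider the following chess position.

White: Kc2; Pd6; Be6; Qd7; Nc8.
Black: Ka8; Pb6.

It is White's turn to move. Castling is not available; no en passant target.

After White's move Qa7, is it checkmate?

After Qa7: black king on a8; in check: yes, from the white queen on a7.
King squares — a7: attacked by Nc8; b7: attacked by Qa7; b8: attacked by Qa7.
Black has no legal moves → checkmate.

yes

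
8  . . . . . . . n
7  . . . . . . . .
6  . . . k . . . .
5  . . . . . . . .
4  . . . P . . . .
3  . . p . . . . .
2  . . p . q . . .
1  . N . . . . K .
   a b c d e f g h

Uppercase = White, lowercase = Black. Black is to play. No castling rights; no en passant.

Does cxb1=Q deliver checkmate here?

yes

After cxb1=Q: white king on g1; in check: yes, from the black queen on b1.
King squares — f1: attacked by Qb1; h1: attacked by Qb1; f2: attacked by Qe2; g2: attacked by Qe2; h2: attacked by Qe2.
White has no legal moves → checkmate.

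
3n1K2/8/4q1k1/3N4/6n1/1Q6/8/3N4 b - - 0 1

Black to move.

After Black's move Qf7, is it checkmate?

After Qf7: white king on f8; in check: yes, from the black queen on f7.
King squares — e7: attacked by Qf7; f7: attacked by Kg6; g7: attacked by Kg6; e8: attacked by Qf7; g8: attacked by Qf7.
White has no legal moves → checkmate.

yes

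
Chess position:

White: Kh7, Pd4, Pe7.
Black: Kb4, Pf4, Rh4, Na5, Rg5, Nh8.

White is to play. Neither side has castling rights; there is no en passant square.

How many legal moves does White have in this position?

White to move; king on h7.
In check: yes, from the black rook on h4.
Legal moves: none.
Count: 0.

0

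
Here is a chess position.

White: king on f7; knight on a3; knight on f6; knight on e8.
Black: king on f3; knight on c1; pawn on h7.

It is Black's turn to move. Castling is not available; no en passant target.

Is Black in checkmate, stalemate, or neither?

neither

Black to move; black king on f3.
In check: no.
Legal moves for Black: Kf4, Kg3, Ke3, Kg2, Kf2, Ke2, Nd3, Nb3, Ne2, Na2, h6, h5.
Black has 12 legal moves and is not in check → neither.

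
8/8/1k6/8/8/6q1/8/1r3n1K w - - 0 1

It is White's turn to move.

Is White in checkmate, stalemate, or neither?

White to move; white king on h1.
In check: no.
King squares — g1: attacked by Qg3; g2: attacked by Qg3; h2: attacked by Nf1.
Legal moves for White: none.
Not in check and no legal moves → stalemate.

stalemate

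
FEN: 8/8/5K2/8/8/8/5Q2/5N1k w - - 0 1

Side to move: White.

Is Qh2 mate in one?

yes

After Qh2: black king on h1; in check: yes, from the white queen on h2.
King squares — g1: attacked by Qh2; g2: attacked by Qh2; h2: attacked by Nf1.
Black has no legal moves → checkmate.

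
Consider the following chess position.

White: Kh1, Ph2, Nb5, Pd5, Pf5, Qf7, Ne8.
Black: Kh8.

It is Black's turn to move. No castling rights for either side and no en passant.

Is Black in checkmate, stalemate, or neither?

stalemate

Black to move; black king on h8.
In check: no.
King squares — g7: attacked by Qf7; h7: attacked by Qf7; g8: attacked by Qf7.
Legal moves for Black: none.
Not in check and no legal moves → stalemate.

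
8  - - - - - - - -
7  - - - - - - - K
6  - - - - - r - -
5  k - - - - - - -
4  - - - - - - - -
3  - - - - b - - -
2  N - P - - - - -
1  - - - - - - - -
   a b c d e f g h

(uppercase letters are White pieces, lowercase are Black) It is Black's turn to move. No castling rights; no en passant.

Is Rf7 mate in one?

After Rf7: white king on h7; in check: yes, from the black rook on f7.
White has 3 legal replies: Kh8, Kg8, Kg6.
In check but a legal move exists → not checkmate.

no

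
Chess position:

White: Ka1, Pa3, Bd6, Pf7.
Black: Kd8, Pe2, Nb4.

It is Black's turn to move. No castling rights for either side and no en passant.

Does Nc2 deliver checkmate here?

After Nc2: white king on a1; in check: yes, from the black knight on c2.
White has 3 legal replies: Kb2, Ka2, Kb1.
In check but a legal move exists → not checkmate.

no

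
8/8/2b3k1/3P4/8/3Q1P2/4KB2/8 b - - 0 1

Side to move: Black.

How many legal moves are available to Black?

6

Black to move; king on g6.
In check: yes, from the white queen on d3.
Legal moves: Kg7, Kf7, Kh6, Kf6, Kh5, Kg5.
Count: 6.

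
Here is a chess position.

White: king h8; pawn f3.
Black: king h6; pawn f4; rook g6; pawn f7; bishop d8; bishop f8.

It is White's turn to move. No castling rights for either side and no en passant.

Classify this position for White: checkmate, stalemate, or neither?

stalemate

White to move; white king on h8.
In check: no.
King squares — g7: attacked by Rg6; h7: attacked by Kh6; g8: attacked by Rg6.
Legal moves for White: none.
Not in check and no legal moves → stalemate.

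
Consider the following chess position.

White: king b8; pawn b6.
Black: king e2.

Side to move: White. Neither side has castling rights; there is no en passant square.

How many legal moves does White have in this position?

6

White to move; king on b8.
In check: no.
Legal moves: Kc8, Ka8, Kc7, Kb7, Ka7, b7.
Count: 6.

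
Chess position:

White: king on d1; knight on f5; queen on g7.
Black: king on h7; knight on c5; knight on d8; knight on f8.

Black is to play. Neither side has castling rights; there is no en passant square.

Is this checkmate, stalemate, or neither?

Black to move; black king on h7.
In check: yes, from the white queen on g7.
King squares — g6: attacked by Qg7; h6: attacked by Nf5; g7: attacked by Nf5; g8: attacked by Qg7; h8: attacked by Qg7.
Legal moves for Black: none.
In check with no legal moves → checkmate.

checkmate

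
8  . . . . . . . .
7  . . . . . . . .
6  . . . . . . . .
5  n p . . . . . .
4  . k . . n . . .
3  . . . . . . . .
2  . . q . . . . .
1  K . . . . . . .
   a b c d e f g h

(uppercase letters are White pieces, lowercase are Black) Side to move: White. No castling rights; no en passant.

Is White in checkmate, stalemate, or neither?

stalemate

White to move; white king on a1.
In check: no.
King squares — b1: attacked by Qc2; a2: attacked by Qc2; b2: attacked by Qc2.
Legal moves for White: none.
Not in check and no legal moves → stalemate.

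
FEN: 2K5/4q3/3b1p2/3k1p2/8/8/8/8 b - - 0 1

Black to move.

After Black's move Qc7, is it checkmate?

After Qc7: white king on c8; in check: yes, from the black queen on c7.
King squares — b7: attacked by Qc7; c7: attacked by Bd6; d7: attacked by Qc7; b8: attacked by Qc7; d8: attacked by Qc7.
White has no legal moves → checkmate.

yes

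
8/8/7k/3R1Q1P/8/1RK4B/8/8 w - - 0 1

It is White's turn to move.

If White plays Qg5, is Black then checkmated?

no

After Qg5: black king on h6; in check: yes, from the white queen on g5.
Black has 1 legal reply: Kh7.
In check but a legal move exists → not checkmate.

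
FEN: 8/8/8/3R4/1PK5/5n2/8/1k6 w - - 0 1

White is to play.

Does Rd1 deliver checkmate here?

no

After Rd1: black king on b1; in check: yes, from the white rook on d1.
Black has 3 legal replies: Kc2, Kb2, Ka2.
In check but a legal move exists → not checkmate.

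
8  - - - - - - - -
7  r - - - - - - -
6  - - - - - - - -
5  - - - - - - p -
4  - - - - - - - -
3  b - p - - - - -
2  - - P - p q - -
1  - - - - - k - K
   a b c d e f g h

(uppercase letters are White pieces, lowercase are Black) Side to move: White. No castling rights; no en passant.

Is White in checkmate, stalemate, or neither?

stalemate

White to move; white king on h1.
In check: no.
King squares — g1: attacked by Kf1; g2: attacked by Kf1; h2: attacked by Qf2.
Legal moves for White: none.
Not in check and no legal moves → stalemate.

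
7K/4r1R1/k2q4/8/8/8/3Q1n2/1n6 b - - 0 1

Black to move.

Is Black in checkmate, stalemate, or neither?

neither

Black to move; black king on a6.
In check: no.
Legal moves for Black include: Re8+, Rxg7, Rf7, Rd7, Rc7, Rb7, Ra7, Re6, Re5, Re4, Re3, Re2, Re1, Qd8+, Qb8+, Qd7, Qc7, Qh6+, ... (list truncated; more exist).
Black has legal moves and is not in check → neither.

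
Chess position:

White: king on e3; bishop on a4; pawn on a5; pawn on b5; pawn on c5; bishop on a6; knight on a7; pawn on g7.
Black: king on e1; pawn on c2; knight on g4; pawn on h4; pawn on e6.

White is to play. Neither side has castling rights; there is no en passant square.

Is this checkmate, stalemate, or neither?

White to move; white king on e3.
In check: yes, from the black knight on g4.
Legal moves for White: Kf4, Ke4, Kd4, Kf3, Kd3.
White is in check but has 5 legal moves → neither.

neither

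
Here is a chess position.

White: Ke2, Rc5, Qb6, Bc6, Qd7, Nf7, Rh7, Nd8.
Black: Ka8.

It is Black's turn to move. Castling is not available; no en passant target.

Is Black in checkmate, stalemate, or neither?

Black to move; black king on a8.
In check: yes, from the white bishop on c6.
King squares — a7: attacked by Qb6; b7: attacked by Qb6; b8: attacked by Qb6.
Legal moves for Black: none.
In check with no legal moves → checkmate.

checkmate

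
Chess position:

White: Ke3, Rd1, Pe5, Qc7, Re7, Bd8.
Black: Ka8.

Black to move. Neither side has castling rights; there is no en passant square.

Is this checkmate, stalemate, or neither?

stalemate

Black to move; black king on a8.
In check: no.
King squares — a7: attacked by Qc7; b7: attacked by Qc7; b8: attacked by Qc7.
Legal moves for Black: none.
Not in check and no legal moves → stalemate.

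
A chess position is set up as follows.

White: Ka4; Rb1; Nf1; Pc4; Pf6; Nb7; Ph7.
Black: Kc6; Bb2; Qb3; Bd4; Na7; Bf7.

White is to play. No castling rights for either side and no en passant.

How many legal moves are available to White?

White to move; king on a4.
In check: yes, from the black queen on b3.
Legal moves: Ka5, Kxb3.
Count: 2.

2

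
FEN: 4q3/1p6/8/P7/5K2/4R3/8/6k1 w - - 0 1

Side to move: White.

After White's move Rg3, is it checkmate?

After Rg3: black king on g1; in check: yes, from the white rook on g3.
Black has 4 legal replies: Kh2, Kf2, Kh1, Kf1.
In check but a legal move exists → not checkmate.

no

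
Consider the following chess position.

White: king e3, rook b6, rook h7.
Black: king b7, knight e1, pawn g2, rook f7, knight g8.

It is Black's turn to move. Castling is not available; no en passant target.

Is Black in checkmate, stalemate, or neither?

Black to move; black king on b7.
In check: yes, from the white rook on b6.
Legal moves for Black: Kc8, Ka8, Kc7, Ka7, Kxb6.
Black is in check but has 5 legal moves → neither.

neither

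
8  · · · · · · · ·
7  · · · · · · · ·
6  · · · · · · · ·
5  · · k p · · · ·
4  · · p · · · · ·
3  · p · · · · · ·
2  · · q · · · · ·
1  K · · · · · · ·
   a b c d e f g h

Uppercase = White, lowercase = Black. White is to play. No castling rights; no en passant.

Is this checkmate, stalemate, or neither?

White to move; white king on a1.
In check: no.
King squares — b1: attacked by Qc2; a2: attacked by Qc2; b2: attacked by Qc2.
Legal moves for White: none.
Not in check and no legal moves → stalemate.

stalemate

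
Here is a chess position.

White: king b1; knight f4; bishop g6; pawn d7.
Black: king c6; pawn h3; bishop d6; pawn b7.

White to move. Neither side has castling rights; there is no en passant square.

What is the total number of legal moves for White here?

White to move; king on b1.
In check: no.
Legal moves: Be8, Bh7, Bf7, Bh5, Bf5, Be4+, Bd3, Bc2, Ne6, Nh5, Nd5, Nxh3, Nd3, Ng2, Ne2, Kc2, Kb2, Ka2, Kc1, Ka1, d8=Q, d8=R, d8=B, d8=N+.
Count: 24.

24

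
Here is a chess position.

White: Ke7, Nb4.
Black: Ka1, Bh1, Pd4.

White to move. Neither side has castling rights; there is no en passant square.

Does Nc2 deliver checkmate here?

After Nc2: black king on a1; in check: yes, from the white knight on c2.
Black has 3 legal replies: Kb2, Ka2, Kb1.
In check but a legal move exists → not checkmate.

no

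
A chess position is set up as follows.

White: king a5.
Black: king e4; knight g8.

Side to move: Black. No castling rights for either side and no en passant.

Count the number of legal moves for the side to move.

11

Black to move; king on e4.
In check: no.
Legal moves: Ne7, Nh6, Nf6, Kf5, Ke5, Kd5, Kf4, Kd4, Kf3, Ke3, Kd3.
Count: 11.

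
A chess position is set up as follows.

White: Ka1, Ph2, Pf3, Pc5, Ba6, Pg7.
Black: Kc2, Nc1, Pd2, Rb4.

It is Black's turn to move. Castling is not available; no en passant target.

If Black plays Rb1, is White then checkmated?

yes

After Rb1: white king on a1; in check: yes, from the black rook on b1.
King squares — b1: attacked by Kc2; a2: attacked by Nc1; b2: attacked by Rb1.
White has no legal moves → checkmate.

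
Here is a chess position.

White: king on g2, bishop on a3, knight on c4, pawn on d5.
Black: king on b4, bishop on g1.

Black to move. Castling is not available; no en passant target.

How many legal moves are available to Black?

5

Black to move; king on b4.
In check: yes, from the white bishop on a3.
Legal moves: Kb5, Kxc4, Ka4, Kc3, Kb3.
Count: 5.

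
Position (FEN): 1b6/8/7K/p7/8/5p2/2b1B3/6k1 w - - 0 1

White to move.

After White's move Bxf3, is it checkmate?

no

After Bxf3: black king on g1; in check: no.
Black is not in check, so this cannot be checkmate.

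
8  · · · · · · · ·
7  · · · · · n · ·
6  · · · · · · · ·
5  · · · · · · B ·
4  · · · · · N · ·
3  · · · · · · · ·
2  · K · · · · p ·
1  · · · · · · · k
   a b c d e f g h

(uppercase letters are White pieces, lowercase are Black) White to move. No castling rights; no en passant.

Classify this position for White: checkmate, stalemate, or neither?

White to move; white king on b2.
In check: no.
Legal moves for White include: Bd8, Be7, Bh6, Bf6, Bh4, Ng6, Ne6, Nh5, Nd5, Nh3, Nd3, Nxg2, Ne2, Kc3, Kb3, Ka3, Kc2, Ka2, ... (list truncated; more exist).
White has legal moves and is not in check → neither.

neither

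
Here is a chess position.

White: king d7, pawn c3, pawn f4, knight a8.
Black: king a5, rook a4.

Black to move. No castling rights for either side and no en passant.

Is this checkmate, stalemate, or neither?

neither

Black to move; black king on a5.
In check: no.
Legal moves for Black: Ka6, Kb5, Rxf4, Re4, Rd4+, Rc4, Rb4, Ra3, Ra2, Ra1.
Black has 10 legal moves and is not in check → neither.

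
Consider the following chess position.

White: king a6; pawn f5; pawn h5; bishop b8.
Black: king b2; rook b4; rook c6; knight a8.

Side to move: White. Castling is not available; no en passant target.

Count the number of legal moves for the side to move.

2

White to move; king on a6.
In check: yes, from the black rook on c6.
Legal moves: Ka7, Ka5.
Count: 2.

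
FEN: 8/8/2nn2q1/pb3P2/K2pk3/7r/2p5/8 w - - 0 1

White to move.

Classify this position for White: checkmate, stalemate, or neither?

checkmate

White to move; white king on a4.
In check: yes, from the black bishop on b5.
King squares — a3: attacked by Rh3; b3: attacked by Rh3; b4: attacked by Pa5; a5: attacked by Nc6; b5: attacked by Nd6.
Legal moves for White: none.
In check with no legal moves → checkmate.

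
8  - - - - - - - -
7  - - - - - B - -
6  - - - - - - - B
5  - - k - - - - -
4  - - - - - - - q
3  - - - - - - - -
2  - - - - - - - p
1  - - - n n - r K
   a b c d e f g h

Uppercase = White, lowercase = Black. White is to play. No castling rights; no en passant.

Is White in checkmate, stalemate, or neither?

checkmate

White to move; white king on h1.
In check: yes, from the black rook on g1.
King squares — g1: attacked by Ph2; g2: attacked by Ne1; h2: attacked by Qh4.
Legal moves for White: none.
In check with no legal moves → checkmate.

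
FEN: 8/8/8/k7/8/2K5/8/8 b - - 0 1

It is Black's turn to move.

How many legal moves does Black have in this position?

4

Black to move; king on a5.
In check: no.
Legal moves: Kb6, Ka6, Kb5, Ka4.
Count: 4.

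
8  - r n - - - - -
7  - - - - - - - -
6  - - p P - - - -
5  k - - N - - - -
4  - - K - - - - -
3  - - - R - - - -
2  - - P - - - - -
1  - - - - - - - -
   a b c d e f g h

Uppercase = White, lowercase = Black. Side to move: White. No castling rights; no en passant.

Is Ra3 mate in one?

yes

After Ra3: black king on a5; in check: yes, from the white rook on a3.
King squares — a4: attacked by Ra3; b4: attacked by Kc4; b5: attacked by Kc4; a6: attacked by Ra3; b6: attacked by Nd5.
Black has no legal moves → checkmate.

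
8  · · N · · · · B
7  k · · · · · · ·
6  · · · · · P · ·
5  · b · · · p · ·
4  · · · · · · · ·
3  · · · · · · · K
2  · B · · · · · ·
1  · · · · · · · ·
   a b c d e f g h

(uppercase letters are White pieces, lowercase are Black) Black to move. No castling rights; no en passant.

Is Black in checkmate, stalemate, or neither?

Black to move; black king on a7.
In check: yes, from the white knight on c8.
King squares — a6: available; b6: attacked by Nc8; b7: available; a8: available; b8: available.
Legal moves for Black: Kb8, Ka8, Kb7, Ka6.
Black is in check but has 4 legal moves → neither.

neither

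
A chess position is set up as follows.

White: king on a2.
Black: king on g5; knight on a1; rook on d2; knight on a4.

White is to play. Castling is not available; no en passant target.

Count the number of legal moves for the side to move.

3

White to move; king on a2.
In check: yes, from the black rook on d2.
Legal moves: Ka3, Kb1, Kxa1.
Count: 3.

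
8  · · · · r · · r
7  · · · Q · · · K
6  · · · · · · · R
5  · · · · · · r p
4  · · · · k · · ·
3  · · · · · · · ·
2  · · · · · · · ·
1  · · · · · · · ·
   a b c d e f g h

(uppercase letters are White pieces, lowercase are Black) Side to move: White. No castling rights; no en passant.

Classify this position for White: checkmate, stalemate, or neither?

White to move; white king on h7.
In check: yes, from the black rook on h8.
King squares — g6: attacked by Rg5; h6: own rook; g7: attacked by Rg5; g8: attacked by Rg5; h8: attacked by Re8.
Legal moves for White: none.
In check with no legal moves → checkmate.

checkmate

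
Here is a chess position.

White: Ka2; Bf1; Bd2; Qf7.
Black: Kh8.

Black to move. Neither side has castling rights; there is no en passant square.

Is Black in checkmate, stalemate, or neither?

Black to move; black king on h8.
In check: no.
King squares — g7: attacked by Qf7; h7: attacked by Qf7; g8: attacked by Qf7.
Legal moves for Black: none.
Not in check and no legal moves → stalemate.

stalemate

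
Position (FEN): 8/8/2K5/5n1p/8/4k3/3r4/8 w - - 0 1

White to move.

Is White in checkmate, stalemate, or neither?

White to move; white king on c6.
In check: no.
Legal moves for White: Kc7, Kb7, Kb6, Kc5, Kb5.
White has 5 legal moves and is not in check → neither.

neither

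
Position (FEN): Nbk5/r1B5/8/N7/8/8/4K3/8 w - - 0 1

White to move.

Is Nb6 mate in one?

no

After Nb6: black king on c8; in check: yes, from the white knight on b6.
Black has 1 legal reply: Kxc7.
In check but a legal move exists → not checkmate.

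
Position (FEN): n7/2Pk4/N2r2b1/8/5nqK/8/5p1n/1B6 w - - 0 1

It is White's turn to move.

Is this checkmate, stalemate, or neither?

White to move; white king on h4.
In check: yes, from the black queen on g4.
King squares — g3: attacked by Qg4; h3: attacked by Nf4; g4: attacked by Nh2; g5: attacked by Qg4; h5: attacked by Nf4.
Legal moves for White: none.
In check with no legal moves → checkmate.

checkmate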